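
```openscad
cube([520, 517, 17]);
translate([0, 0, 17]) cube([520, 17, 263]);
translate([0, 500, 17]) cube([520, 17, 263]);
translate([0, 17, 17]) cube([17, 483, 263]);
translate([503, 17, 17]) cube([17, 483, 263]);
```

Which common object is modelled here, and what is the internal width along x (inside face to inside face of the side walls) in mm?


An open box. The internal width is 486 mm.

A 520×517 base slab with four walls standing on it — an open box. The base is 520 mm wide and the walls are 17 mm thick, so the internal width is 520 − 2 × 17 = 486 mm.


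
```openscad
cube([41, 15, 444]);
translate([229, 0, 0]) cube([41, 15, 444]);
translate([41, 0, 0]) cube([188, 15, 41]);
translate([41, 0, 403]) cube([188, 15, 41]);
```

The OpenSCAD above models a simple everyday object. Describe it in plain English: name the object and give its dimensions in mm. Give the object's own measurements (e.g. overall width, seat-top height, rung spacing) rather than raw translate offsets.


A rectangular picture frame lying in the x–z plane (depth along y). The opening is 188 mm wide (x) by 362 mm tall (z), surrounded by a border 41 mm wide on all four sides. The frame is 15 mm deep and is made of two full-height vertical stiles with two horizontal rails fitted between them.


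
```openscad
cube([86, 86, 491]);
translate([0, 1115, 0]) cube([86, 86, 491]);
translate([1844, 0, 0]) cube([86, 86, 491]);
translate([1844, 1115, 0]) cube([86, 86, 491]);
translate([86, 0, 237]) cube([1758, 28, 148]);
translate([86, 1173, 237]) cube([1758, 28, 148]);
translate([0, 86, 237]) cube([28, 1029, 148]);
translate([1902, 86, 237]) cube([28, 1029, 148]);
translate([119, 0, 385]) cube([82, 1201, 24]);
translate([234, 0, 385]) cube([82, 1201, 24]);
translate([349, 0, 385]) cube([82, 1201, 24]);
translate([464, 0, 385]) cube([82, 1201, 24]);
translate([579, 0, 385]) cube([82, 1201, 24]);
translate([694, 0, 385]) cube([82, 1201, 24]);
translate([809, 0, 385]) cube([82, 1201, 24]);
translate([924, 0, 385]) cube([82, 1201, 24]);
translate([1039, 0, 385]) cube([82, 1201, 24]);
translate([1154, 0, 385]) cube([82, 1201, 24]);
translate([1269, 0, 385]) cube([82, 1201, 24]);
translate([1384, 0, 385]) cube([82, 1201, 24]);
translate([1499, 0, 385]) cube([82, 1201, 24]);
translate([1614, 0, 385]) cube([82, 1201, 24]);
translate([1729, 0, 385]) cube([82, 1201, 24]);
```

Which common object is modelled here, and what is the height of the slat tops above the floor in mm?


A bed frame. The slat-top height is 409 mm.

Four posts, four rails, and a row of slats — a bed frame. Slats sit on the rails at z = 237 + 148 = 385; with slat thickness 24, the top is 409 mm.


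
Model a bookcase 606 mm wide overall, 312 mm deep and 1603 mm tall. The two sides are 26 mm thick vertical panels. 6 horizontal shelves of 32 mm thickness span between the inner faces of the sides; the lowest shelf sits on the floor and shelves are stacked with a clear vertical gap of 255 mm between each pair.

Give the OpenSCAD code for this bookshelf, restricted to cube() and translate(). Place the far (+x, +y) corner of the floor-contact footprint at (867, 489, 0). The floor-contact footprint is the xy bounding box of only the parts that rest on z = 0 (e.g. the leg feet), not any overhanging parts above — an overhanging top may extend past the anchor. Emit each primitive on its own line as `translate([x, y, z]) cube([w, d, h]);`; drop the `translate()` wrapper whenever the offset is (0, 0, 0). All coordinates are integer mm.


translate([261, 177, 0]) cube([26, 312, 1603]);
translate([841, 177, 0]) cube([26, 312, 1603]);
translate([287, 177, 0]) cube([554, 312, 32]);
translate([287, 177, 287]) cube([554, 312, 32]);
translate([287, 177, 574]) cube([554, 312, 32]);
translate([287, 177, 861]) cube([554, 312, 32]);
translate([287, 177, 1148]) cube([554, 312, 32]);
translate([287, 177, 1435]) cube([554, 312, 32]);


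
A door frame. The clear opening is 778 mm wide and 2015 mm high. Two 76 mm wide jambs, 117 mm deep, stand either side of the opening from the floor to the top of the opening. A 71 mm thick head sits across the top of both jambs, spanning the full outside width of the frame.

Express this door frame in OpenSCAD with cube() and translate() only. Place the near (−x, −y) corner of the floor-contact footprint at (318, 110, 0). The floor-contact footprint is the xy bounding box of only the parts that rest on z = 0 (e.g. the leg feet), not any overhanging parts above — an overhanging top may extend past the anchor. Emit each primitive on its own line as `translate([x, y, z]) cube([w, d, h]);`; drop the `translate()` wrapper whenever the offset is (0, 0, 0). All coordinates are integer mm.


translate([318, 110, 0]) cube([76, 117, 2015]);
translate([1172, 110, 0]) cube([76, 117, 2015]);
translate([318, 110, 2015]) cube([930, 117, 71]);


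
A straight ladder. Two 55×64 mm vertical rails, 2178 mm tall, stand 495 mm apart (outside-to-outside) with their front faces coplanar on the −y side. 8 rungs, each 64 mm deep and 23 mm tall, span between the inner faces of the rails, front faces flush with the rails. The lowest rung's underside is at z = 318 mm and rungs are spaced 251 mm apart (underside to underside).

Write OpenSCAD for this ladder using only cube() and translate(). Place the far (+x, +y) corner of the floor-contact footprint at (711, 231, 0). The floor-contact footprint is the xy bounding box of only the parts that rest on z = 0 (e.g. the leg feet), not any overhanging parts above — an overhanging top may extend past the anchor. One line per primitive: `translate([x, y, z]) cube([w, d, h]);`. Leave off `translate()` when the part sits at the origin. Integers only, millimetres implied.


// rung span = 495 - 2*55 = 385
// rung[k] z = 318 + k*251
translate([216, 167, 0]) cube([55, 64, 2178]);
translate([656, 167, 0]) cube([55, 64, 2178]);
translate([271, 167, 318]) cube([385, 64, 23]);
translate([271, 167, 569]) cube([385, 64, 23]);
translate([271, 167, 820]) cube([385, 64, 23]);
translate([271, 167, 1071]) cube([385, 64, 23]);
translate([271, 167, 1322]) cube([385, 64, 23]);
translate([271, 167, 1573]) cube([385, 64, 23]);
translate([271, 167, 1824]) cube([385, 64, 23]);
translate([271, 167, 2075]) cube([385, 64, 23]);


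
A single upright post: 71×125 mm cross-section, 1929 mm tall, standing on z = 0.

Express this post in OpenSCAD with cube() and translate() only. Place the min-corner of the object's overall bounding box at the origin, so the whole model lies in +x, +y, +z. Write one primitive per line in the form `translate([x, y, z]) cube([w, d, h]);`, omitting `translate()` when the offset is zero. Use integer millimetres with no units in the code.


cube([71, 125, 1929]);


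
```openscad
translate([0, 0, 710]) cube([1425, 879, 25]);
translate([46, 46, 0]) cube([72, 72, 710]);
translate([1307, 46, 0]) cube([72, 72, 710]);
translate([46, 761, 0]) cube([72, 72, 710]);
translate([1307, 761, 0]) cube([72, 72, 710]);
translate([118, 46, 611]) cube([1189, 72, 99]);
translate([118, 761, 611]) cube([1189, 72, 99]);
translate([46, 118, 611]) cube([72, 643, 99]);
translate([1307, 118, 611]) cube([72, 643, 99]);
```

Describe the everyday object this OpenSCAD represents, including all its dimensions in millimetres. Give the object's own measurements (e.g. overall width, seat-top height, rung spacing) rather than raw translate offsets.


A table: top 1425 mm (x) × 879 mm (y), 25 mm thick, upper face at z = 735 mm, on four 72×72 mm square legs, each inset 46 mm from the nearest pair of top edges from z = 0 to the bottom of the top. Four apron rails, 72 mm thick and 99 mm tall, run between adjacent legs with their top edges flush with the underside of the top and their outer faces flush with the legs' outer faces.


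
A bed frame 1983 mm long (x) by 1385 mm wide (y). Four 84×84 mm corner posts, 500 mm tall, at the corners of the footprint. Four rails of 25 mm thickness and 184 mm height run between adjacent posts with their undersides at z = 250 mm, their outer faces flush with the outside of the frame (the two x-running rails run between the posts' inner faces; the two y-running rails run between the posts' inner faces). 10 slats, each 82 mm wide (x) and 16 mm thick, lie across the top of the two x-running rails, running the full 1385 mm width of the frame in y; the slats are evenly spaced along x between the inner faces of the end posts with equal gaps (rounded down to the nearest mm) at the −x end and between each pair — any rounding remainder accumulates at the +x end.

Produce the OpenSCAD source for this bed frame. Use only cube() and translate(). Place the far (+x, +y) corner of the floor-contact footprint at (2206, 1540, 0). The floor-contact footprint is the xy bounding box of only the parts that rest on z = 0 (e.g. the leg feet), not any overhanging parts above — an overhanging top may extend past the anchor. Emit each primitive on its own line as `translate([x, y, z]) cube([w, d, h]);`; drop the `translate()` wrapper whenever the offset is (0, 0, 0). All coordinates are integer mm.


translate([223, 155, 0]) cube([84, 84, 500]);
translate([223, 1456, 0]) cube([84, 84, 500]);
translate([2122, 155, 0]) cube([84, 84, 500]);
translate([2122, 1456, 0]) cube([84, 84, 500]);
translate([307, 155, 250]) cube([1815, 25, 184]);
translate([307, 1515, 250]) cube([1815, 25, 184]);
translate([223, 239, 250]) cube([25, 1217, 184]);
translate([2181, 239, 250]) cube([25, 1217, 184]);
translate([397, 155, 434]) cube([82, 1385, 16]);
translate([569, 155, 434]) cube([82, 1385, 16]);
translate([741, 155, 434]) cube([82, 1385, 16]);
translate([913, 155, 434]) cube([82, 1385, 16]);
translate([1085, 155, 434]) cube([82, 1385, 16]);
translate([1257, 155, 434]) cube([82, 1385, 16]);
translate([1429, 155, 434]) cube([82, 1385, 16]);
translate([1601, 155, 434]) cube([82, 1385, 16]);
translate([1773, 155, 434]) cube([82, 1385, 16]);
translate([1945, 155, 434]) cube([82, 1385, 16]);


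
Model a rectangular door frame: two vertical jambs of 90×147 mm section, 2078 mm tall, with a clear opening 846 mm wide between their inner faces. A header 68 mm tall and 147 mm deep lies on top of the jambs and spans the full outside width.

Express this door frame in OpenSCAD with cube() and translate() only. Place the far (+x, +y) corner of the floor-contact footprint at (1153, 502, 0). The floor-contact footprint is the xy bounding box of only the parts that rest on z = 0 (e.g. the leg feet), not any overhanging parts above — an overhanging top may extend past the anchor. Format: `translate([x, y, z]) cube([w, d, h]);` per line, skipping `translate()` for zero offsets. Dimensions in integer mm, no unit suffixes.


translate([127, 355, 0]) cube([90, 147, 2078]);
translate([1063, 355, 0]) cube([90, 147, 2078]);
translate([127, 355, 2078]) cube([1026, 147, 68]);


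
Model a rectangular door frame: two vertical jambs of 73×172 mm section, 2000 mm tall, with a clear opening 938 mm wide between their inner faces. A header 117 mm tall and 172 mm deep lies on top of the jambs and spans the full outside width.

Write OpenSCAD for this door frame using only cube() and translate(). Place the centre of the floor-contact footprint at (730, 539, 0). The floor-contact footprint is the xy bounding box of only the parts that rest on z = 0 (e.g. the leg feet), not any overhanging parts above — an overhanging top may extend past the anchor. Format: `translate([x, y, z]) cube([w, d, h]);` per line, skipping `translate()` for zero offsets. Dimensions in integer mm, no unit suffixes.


translate([188, 453, 0]) cube([73, 172, 2000]);
translate([1199, 453, 0]) cube([73, 172, 2000]);
translate([188, 453, 2000]) cube([1084, 172, 117]);


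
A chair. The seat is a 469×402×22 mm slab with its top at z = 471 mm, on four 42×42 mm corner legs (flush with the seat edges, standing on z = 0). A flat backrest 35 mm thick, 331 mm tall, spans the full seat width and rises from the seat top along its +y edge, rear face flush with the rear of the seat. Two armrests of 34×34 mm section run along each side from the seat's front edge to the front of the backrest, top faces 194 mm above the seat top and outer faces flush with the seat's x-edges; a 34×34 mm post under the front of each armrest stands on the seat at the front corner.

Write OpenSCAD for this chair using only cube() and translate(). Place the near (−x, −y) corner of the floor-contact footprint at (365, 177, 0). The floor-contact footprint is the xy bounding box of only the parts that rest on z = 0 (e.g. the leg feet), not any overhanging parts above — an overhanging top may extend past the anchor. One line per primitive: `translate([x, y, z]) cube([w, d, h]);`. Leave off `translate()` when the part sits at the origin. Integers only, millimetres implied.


translate([365, 177, 449]) cube([469, 402, 22]);
translate([365, 177, 0]) cube([42, 42, 449]);
translate([792, 177, 0]) cube([42, 42, 449]);
translate([365, 537, 0]) cube([42, 42, 449]);
translate([792, 537, 0]) cube([42, 42, 449]);
translate([365, 544, 471]) cube([469, 35, 331]);
translate([365, 177, 631]) cube([34, 367, 34]);
translate([800, 177, 631]) cube([34, 367, 34]);
translate([365, 177, 471]) cube([34, 34, 160]);
translate([800, 177, 471]) cube([34, 34, 160]);


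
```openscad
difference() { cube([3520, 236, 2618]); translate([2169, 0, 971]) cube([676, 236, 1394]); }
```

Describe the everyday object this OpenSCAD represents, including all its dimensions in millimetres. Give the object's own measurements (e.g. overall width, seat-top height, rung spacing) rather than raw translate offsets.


A wall 3520 mm long (x), 236 mm thick (y), 2618 mm tall, with a rectangular window opening cut through it. The opening is 676 mm wide and 1394 mm tall; its sill is at z = 971 mm and its near (−x) edge is 2169 mm from the wall's −x end. The opening passes through the full wall thickness.


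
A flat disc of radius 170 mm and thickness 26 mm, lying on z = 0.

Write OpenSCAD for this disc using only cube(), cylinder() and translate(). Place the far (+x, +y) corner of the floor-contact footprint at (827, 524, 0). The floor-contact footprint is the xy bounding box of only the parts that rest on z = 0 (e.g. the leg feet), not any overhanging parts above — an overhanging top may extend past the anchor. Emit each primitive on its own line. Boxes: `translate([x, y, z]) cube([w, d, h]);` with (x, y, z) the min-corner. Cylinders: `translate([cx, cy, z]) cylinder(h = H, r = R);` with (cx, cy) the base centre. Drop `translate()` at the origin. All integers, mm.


translate([657, 354, 0]) cylinder(h = 26, r = 170);


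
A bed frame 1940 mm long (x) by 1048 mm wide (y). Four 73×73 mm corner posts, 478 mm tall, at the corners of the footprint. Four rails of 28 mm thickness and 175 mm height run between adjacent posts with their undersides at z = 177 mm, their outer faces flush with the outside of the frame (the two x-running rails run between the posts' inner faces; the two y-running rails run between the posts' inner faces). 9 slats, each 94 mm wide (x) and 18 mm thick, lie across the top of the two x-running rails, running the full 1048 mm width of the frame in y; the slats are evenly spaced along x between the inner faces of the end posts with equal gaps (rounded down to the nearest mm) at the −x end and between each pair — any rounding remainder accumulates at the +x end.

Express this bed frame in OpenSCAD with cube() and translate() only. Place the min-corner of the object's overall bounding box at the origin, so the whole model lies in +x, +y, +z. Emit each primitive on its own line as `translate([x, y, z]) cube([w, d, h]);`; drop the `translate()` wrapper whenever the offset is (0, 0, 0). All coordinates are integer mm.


// slat z = rail_z + rail_h = 177 + 175 = 352
// slat gap = ⌊(1794 − 9·94) / 10⌋ = 94
cube([73, 73, 478]);
translate([0, 975, 0]) cube([73, 73, 478]);
translate([1867, 0, 0]) cube([73, 73, 478]);
translate([1867, 975, 0]) cube([73, 73, 478]);
translate([73, 0, 177]) cube([1794, 28, 175]);
translate([73, 1020, 177]) cube([1794, 28, 175]);
translate([0, 73, 177]) cube([28, 902, 175]);
translate([1912, 73, 177]) cube([28, 902, 175]);
translate([167, 0, 352]) cube([94, 1048, 18]);
translate([355, 0, 352]) cube([94, 1048, 18]);
translate([543, 0, 352]) cube([94, 1048, 18]);
translate([731, 0, 352]) cube([94, 1048, 18]);
translate([919, 0, 352]) cube([94, 1048, 18]);
translate([1107, 0, 352]) cube([94, 1048, 18]);
translate([1295, 0, 352]) cube([94, 1048, 18]);
translate([1483, 0, 352]) cube([94, 1048, 18]);
translate([1671, 0, 352]) cube([94, 1048, 18]);


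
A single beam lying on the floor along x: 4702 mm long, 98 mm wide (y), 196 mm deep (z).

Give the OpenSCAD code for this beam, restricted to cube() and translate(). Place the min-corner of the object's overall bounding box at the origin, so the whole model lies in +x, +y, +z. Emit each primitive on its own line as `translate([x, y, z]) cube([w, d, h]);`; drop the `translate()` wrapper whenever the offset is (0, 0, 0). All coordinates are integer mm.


cube([4702, 98, 196]);


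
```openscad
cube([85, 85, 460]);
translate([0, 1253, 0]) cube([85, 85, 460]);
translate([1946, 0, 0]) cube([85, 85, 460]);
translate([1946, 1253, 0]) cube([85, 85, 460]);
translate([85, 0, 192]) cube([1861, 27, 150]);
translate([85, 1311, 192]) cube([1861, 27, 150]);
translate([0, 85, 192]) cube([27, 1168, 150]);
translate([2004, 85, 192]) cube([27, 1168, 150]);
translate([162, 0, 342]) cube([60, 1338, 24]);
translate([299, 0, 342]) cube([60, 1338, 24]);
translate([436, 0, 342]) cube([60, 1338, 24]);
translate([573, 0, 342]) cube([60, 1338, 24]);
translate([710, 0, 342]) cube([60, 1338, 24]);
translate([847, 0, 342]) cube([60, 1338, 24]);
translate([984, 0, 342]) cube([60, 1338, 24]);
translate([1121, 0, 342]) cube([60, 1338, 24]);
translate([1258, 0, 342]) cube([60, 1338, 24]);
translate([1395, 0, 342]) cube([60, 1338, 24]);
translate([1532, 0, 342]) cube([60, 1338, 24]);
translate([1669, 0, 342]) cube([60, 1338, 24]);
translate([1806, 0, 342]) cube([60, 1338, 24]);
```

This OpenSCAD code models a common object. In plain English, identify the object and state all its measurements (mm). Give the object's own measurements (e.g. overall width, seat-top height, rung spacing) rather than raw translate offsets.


A bed frame 2031 mm long (x) by 1338 mm wide (y). Four 85×85 mm corner posts, 460 mm tall, at the corners of the footprint. Four rails of 27 mm thickness and 150 mm height run between adjacent posts with their undersides at z = 192 mm, their outer faces flush with the outside of the frame (the two x-running rails run between the posts' inner faces; the two y-running rails run between the posts' inner faces). 13 slats, each 60 mm wide (x) and 24 mm thick, lie across the top of the two x-running rails, running the full 1338 mm width of the frame in y; along x they sit between the end posts with a 77 mm gap after the −x posts and between neighbouring slats, leaving 80 mm before the +x posts.


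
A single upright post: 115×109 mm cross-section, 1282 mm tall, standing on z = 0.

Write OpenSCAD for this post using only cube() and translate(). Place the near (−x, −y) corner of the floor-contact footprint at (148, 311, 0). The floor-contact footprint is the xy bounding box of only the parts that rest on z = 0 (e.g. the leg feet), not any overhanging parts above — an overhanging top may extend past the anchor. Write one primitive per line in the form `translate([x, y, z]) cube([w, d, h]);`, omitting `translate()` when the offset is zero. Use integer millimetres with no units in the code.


translate([148, 311, 0]) cube([115, 109, 1282]);


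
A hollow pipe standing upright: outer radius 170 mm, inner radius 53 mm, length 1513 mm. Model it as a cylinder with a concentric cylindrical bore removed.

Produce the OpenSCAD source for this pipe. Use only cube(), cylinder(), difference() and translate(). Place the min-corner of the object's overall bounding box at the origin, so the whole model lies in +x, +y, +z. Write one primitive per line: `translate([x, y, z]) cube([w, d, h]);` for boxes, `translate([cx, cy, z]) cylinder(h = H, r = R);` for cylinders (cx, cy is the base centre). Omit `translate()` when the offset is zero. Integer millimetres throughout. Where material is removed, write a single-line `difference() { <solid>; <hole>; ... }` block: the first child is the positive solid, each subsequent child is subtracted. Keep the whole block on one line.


difference() { translate([170, 170, 0]) cylinder(h = 1513, r = 170); translate([170, 170, 0]) cylinder(h = 1513, r = 53); }


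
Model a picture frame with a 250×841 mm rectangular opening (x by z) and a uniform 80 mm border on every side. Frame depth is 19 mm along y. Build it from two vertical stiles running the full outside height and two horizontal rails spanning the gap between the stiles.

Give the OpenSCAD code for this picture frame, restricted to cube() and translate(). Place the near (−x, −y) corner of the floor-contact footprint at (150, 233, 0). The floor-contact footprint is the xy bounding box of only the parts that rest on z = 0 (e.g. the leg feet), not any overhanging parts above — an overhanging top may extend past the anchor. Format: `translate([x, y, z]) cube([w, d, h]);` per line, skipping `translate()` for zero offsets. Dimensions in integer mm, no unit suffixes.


translate([150, 233, 0]) cube([80, 19, 1001]);
translate([480, 233, 0]) cube([80, 19, 1001]);
translate([230, 233, 0]) cube([250, 19, 80]);
translate([230, 233, 921]) cube([250, 19, 80]);


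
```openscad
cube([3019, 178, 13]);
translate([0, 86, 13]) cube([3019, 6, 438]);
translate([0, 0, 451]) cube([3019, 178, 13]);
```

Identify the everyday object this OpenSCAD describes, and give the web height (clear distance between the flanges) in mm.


An I-beam. The web height is 438 mm.

Two wide flanges with a thin centred web — an I-beam. Overall 464 mm minus two 13 mm flanges gives a web of 464 − 2·13 = 438 mm.


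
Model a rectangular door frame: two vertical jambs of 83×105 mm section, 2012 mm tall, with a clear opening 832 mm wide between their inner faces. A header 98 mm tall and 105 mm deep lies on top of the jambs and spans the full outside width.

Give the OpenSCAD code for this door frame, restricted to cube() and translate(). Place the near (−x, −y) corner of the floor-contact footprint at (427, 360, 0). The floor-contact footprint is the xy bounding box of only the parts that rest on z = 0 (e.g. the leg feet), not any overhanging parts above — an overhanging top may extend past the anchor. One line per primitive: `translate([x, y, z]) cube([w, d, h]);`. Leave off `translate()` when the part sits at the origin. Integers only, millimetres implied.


translate([427, 360, 0]) cube([83, 105, 2012]);
translate([1342, 360, 0]) cube([83, 105, 2012]);
translate([427, 360, 2012]) cube([998, 105, 98]);


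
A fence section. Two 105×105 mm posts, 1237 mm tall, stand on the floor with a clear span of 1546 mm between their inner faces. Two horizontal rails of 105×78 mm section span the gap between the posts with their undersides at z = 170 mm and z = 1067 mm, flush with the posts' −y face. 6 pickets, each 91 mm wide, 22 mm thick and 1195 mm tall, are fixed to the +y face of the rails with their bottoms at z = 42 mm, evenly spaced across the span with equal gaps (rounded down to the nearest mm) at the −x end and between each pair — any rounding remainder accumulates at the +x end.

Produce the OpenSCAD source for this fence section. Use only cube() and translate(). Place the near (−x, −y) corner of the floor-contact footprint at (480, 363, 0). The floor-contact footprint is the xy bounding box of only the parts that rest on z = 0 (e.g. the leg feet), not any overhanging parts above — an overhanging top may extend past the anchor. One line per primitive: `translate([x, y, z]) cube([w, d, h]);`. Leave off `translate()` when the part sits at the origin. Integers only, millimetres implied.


translate([480, 363, 0]) cube([105, 105, 1237]);
translate([2131, 363, 0]) cube([105, 105, 1237]);
translate([585, 363, 170]) cube([1546, 105, 78]);
translate([585, 363, 1067]) cube([1546, 105, 78]);
translate([727, 468, 42]) cube([91, 22, 1195]);
translate([960, 468, 42]) cube([91, 22, 1195]);
translate([1193, 468, 42]) cube([91, 22, 1195]);
translate([1426, 468, 42]) cube([91, 22, 1195]);
translate([1659, 468, 42]) cube([91, 22, 1195]);
translate([1892, 468, 42]) cube([91, 22, 1195]);


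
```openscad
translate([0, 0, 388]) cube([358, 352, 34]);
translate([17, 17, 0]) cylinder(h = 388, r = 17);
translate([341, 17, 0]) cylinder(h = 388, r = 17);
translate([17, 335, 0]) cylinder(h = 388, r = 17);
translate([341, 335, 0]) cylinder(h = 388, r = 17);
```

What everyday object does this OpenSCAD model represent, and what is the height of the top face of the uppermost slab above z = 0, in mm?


A stool. The seat height is 422 mm.

A 358×352×34 slab at z = 388 on four corner cylinders — a stool. The seat top is 388 + 34 = 422 mm.


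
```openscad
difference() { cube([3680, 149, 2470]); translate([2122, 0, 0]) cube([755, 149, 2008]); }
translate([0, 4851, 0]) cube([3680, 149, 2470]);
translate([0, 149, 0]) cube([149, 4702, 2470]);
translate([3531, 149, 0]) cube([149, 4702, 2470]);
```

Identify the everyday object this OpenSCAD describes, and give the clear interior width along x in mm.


A single room. The interior width is 3382 mm.

Four walls enclosing a rectangle with a door in the front wall — a room. Outside width 3680 minus two 149 mm walls gives 3382 mm.


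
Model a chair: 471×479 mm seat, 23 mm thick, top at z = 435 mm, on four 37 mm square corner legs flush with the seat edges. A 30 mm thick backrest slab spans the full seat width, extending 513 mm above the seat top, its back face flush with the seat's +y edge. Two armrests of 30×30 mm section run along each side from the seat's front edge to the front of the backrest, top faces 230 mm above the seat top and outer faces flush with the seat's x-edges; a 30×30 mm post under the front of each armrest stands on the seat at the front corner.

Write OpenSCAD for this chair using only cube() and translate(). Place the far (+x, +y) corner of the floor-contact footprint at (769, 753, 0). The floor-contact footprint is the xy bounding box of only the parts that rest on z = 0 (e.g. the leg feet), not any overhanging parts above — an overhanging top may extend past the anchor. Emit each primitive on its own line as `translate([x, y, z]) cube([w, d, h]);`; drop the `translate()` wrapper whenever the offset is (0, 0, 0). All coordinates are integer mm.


translate([298, 274, 412]) cube([471, 479, 23]);
translate([298, 274, 0]) cube([37, 37, 412]);
translate([732, 274, 0]) cube([37, 37, 412]);
translate([298, 716, 0]) cube([37, 37, 412]);
translate([732, 716, 0]) cube([37, 37, 412]);
translate([298, 723, 435]) cube([471, 30, 513]);
translate([298, 274, 635]) cube([30, 449, 30]);
translate([739, 274, 635]) cube([30, 449, 30]);
translate([298, 274, 435]) cube([30, 30, 200]);
translate([739, 274, 435]) cube([30, 30, 200]);


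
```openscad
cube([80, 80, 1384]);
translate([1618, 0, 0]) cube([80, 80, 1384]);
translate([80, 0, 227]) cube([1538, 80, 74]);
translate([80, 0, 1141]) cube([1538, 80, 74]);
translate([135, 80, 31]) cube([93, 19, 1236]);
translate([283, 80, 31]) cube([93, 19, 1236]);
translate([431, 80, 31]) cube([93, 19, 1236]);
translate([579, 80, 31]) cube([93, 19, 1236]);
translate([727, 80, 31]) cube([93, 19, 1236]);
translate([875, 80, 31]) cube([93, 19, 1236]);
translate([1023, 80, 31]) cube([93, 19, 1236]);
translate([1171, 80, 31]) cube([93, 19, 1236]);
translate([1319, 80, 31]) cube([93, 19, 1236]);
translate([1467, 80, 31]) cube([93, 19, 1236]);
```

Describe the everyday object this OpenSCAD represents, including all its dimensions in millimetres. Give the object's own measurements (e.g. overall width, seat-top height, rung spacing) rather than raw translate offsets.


A fence section. Two 80×80 mm posts, 1384 mm tall, stand on the floor with a clear span of 1538 mm between their inner faces. Two horizontal rails of 80×74 mm section span the gap between the posts with their undersides at z = 227 mm and z = 1141 mm, flush with the posts' −y face. 10 pickets, each 93 mm wide, 19 mm thick and 1236 mm tall, are fixed to the +y face of the rails with their bottoms at z = 31 mm, spaced across the span with a 55 mm gap after the −x post and between neighbouring pickets, with 58 mm left before the +x post.


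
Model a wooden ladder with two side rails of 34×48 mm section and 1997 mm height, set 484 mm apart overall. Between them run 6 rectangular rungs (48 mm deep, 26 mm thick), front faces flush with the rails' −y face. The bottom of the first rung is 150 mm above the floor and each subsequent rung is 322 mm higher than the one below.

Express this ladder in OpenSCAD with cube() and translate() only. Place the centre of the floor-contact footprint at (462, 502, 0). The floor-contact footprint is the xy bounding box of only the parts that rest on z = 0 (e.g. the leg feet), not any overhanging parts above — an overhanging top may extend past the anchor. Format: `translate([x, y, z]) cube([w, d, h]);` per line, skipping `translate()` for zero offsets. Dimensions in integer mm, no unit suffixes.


translate([220, 478, 0]) cube([34, 48, 1997]);
translate([670, 478, 0]) cube([34, 48, 1997]);
translate([254, 478, 150]) cube([416, 48, 26]);
translate([254, 478, 472]) cube([416, 48, 26]);
translate([254, 478, 794]) cube([416, 48, 26]);
translate([254, 478, 1116]) cube([416, 48, 26]);
translate([254, 478, 1438]) cube([416, 48, 26]);
translate([254, 478, 1760]) cube([416, 48, 26]);


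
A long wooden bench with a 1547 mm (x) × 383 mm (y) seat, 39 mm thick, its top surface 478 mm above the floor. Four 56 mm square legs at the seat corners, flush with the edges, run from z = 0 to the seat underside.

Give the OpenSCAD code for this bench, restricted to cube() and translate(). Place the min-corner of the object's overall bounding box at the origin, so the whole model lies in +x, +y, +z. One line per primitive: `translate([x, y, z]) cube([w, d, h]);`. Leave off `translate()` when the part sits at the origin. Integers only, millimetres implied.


translate([0, 0, 439]) cube([1547, 383, 39]);
cube([56, 56, 439]);
translate([0, 327, 0]) cube([56, 56, 439]);
translate([1491, 0, 0]) cube([56, 56, 439]);
translate([1491, 327, 0]) cube([56, 56, 439]);


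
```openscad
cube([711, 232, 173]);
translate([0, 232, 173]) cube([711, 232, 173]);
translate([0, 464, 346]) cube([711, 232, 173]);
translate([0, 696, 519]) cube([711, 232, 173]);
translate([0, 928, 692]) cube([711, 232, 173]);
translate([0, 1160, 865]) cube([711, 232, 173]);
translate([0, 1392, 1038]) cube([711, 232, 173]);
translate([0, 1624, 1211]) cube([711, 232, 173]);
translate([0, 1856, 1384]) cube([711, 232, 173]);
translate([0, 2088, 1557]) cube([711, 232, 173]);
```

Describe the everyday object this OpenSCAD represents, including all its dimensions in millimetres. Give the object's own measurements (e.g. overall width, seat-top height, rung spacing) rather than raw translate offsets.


A straight staircase of 10 solid steps. Each step is 711 mm wide (x), 232 mm deep (y, the going) and 173 mm tall (the rise). The first step rests on the floor; each subsequent step sits one going further in +y and one rise higher in +z, directly behind and above the previous step with no overlap.


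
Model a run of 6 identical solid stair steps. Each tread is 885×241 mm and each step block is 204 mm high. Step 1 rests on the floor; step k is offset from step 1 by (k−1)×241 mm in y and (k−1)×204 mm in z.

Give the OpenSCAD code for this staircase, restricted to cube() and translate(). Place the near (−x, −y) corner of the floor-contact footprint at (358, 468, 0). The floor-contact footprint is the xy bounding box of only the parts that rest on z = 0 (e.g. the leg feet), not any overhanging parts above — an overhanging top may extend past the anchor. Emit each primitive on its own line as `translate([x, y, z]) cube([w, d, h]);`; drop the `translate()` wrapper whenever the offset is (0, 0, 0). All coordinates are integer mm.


translate([358, 468, 0]) cube([885, 241, 204]);
translate([358, 709, 204]) cube([885, 241, 204]);
translate([358, 950, 408]) cube([885, 241, 204]);
translate([358, 1191, 612]) cube([885, 241, 204]);
translate([358, 1432, 816]) cube([885, 241, 204]);
translate([358, 1673, 1020]) cube([885, 241, 204]);


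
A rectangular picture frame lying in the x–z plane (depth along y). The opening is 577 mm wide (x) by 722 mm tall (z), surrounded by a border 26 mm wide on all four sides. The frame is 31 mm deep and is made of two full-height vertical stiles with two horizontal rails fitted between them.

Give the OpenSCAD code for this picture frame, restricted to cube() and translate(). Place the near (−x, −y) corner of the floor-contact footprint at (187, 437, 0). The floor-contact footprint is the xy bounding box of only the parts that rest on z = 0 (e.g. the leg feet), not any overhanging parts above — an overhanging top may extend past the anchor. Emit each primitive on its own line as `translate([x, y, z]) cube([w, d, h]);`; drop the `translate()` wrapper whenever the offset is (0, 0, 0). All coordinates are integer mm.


translate([187, 437, 0]) cube([26, 31, 774]);
translate([790, 437, 0]) cube([26, 31, 774]);
translate([213, 437, 0]) cube([577, 31, 26]);
translate([213, 437, 748]) cube([577, 31, 26]);


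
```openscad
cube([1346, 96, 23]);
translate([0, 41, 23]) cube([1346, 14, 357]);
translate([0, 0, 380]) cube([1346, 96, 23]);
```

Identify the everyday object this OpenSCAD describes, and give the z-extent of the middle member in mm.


An I-beam. The web height is 357 mm.

Two wide flanges with a thin centred web — an I-beam. Overall 403 mm minus two 23 mm flanges gives a web of 403 − 2·23 = 357 mm.


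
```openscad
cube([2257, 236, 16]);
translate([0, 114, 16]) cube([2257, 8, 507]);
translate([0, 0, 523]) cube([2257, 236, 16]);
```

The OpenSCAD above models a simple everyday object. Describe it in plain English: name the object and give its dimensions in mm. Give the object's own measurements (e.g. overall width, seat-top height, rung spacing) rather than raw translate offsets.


An I-beam lying along x, 2257 mm long. Overall section height 539 mm. Two flanges 236 mm wide (y) and 16 mm thick, one on the floor and one at the top; a web 8 mm thick runs between them, centred on the flange width.


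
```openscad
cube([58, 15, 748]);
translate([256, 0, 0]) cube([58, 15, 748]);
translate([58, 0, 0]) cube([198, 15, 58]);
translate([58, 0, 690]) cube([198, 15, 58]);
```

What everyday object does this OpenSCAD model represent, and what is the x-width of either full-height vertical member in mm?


A picture frame. The border width is 58 mm.

Four thin pieces enclosing a rectangular opening — a picture frame. The two full-height stiles are 748 mm tall; the top rail sits at z = 690 and is 58 mm tall, so the border above the opening is 748 − 690 = 58 mm, matching the stile x-width.


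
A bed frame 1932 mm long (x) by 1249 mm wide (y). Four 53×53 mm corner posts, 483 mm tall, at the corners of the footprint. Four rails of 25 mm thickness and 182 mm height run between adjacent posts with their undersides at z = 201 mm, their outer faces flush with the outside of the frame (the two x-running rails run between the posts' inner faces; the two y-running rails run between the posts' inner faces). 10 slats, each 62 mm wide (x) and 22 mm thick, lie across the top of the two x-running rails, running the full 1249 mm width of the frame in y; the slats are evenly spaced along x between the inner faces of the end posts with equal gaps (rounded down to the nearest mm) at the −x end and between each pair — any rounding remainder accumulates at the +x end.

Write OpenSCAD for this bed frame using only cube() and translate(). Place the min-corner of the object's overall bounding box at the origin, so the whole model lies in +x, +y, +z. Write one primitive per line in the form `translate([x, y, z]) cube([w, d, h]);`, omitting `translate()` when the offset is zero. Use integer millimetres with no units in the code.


cube([53, 53, 483]);
translate([0, 1196, 0]) cube([53, 53, 483]);
translate([1879, 0, 0]) cube([53, 53, 483]);
translate([1879, 1196, 0]) cube([53, 53, 483]);
translate([53, 0, 201]) cube([1826, 25, 182]);
translate([53, 1224, 201]) cube([1826, 25, 182]);
translate([0, 53, 201]) cube([25, 1143, 182]);
translate([1907, 53, 201]) cube([25, 1143, 182]);
translate([162, 0, 383]) cube([62, 1249, 22]);
translate([333, 0, 383]) cube([62, 1249, 22]);
translate([504, 0, 383]) cube([62, 1249, 22]);
translate([675, 0, 383]) cube([62, 1249, 22]);
translate([846, 0, 383]) cube([62, 1249, 22]);
translate([1017, 0, 383]) cube([62, 1249, 22]);
translate([1188, 0, 383]) cube([62, 1249, 22]);
translate([1359, 0, 383]) cube([62, 1249, 22]);
translate([1530, 0, 383]) cube([62, 1249, 22]);
translate([1701, 0, 383]) cube([62, 1249, 22]);


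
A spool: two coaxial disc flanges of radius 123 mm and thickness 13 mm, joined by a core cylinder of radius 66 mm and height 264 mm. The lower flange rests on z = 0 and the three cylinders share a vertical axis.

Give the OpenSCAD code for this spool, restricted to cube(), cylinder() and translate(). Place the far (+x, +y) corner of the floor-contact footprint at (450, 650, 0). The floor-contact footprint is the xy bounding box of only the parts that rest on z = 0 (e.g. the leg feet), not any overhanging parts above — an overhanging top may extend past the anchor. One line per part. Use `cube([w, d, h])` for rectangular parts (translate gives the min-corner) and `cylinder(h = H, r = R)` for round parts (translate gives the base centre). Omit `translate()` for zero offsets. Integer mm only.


translate([327, 527, 0]) cylinder(h = 13, r = 123);
translate([327, 527, 13]) cylinder(h = 264, r = 66);
translate([327, 527, 277]) cylinder(h = 13, r = 123);


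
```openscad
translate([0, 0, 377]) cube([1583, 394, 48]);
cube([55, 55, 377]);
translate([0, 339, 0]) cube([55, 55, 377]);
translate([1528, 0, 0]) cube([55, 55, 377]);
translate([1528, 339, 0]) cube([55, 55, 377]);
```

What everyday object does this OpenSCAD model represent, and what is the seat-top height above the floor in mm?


A bench. The seat-top height is 425 mm.

A long slab on four corner posts — a bench. The slab sits at z = 377 with thickness 48, so the top is 377 + 48 = 425 mm.


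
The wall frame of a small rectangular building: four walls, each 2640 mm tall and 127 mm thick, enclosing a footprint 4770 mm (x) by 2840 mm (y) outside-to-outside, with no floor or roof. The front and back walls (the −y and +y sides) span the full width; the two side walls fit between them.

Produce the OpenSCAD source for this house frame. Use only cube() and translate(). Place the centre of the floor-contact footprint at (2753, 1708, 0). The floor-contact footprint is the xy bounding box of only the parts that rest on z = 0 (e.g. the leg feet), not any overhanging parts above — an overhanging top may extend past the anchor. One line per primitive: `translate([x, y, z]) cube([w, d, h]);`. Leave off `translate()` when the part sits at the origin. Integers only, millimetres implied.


translate([368, 288, 0]) cube([4770, 127, 2640]);
translate([368, 3001, 0]) cube([4770, 127, 2640]);
translate([368, 415, 0]) cube([127, 2586, 2640]);
translate([5011, 415, 0]) cube([127, 2586, 2640]);


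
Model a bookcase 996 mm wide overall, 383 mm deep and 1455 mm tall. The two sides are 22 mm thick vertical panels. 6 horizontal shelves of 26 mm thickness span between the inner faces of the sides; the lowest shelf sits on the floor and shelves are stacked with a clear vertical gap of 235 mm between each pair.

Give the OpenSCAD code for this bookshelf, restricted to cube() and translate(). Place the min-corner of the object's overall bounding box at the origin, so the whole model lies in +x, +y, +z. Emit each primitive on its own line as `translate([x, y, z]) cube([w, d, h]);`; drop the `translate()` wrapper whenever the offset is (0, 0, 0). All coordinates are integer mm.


cube([22, 383, 1455]);
translate([974, 0, 0]) cube([22, 383, 1455]);
translate([22, 0, 0]) cube([952, 383, 26]);
translate([22, 0, 261]) cube([952, 383, 26]);
translate([22, 0, 522]) cube([952, 383, 26]);
translate([22, 0, 783]) cube([952, 383, 26]);
translate([22, 0, 1044]) cube([952, 383, 26]);
translate([22, 0, 1305]) cube([952, 383, 26]);
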